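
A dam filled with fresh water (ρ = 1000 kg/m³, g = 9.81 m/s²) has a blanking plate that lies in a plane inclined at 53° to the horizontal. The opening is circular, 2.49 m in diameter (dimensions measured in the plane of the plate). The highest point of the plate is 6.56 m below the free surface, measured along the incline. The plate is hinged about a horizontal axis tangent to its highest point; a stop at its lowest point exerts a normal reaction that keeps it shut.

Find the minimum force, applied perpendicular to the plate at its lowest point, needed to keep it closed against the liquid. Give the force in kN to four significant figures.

γ = ρg = 1000 × 9.81 = 9810 N/m³ = 9.81 kN/m³.
Let θ = 53° be the plate's angle to the horizontal; measure y along the incline from where the plane meets the free surface. Vertical depth h = y·sinθ with sinθ = 0.798636.
The centroid is at the centre, 1.245 m below the top of the plate, so y_c = 6.56 + 1.245 = 7.805 m and h_c = 7.805 × 0.798636 = 6.23335 m.
A = π(1.245)² = 4.86955 m².
Resultant F = γ·h_c·A = 9.81 × 6.23335 × 4.86955 = 297.769 kN.
I_c = πr⁴/4 = π × 1.245⁴/4 = 1.88698 m⁴.
Centre of pressure: y_p = y_c + I_c/(y_c·A) = 7.805 + 1.88698/(7.805 × 4.86955) = 7.805 + 0.0496484 = 7.85465 m along the plane.
The resultant acts 1.245 + 0.0496484 = 1.29465 m (along the plate) below the hinge at the top edge, so the moment about the hinge is M = F × 1.29465 = 297.769 × 1.29465 = 385.507 kN·m.
A normal force at the bottom, 2.49 m from the hinge, must supply this moment: P = 385.507/2.49 = 154.822 kN.

P ≈ 154.8 kN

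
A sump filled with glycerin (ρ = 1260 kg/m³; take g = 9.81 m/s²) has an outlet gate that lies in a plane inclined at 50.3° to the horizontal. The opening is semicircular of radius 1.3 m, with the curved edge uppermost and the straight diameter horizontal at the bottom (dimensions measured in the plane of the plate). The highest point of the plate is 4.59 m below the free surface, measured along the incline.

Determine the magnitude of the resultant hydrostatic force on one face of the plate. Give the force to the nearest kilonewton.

γ = ρg = 1260 × 9.81 / 1000 = 12.3606 kN/m³.
Let θ = 50.3° be the plate's angle to the horizontal; measure y along the incline from where the plane meets the free surface. Vertical depth h = y·sinθ with sinθ = 0.769400.
The centroid lies 4r/(3π) = 0.551737 m above the diameter, so r − 4r/(3π) = 1.3 − 0.551737 = 0.748263 m below the topmost point, so y_c = 4.59 + 0.748263 = 5.33826 m and h_c = 5.33826 × 0.769400 = 4.10726 m.
A = πr²/2 = π × 1.3²/2 = 2.65465 m².
Resultant F = γ·h_c·A = 12.3606 × 4.10726 × 2.65465 = 134.772 kN.

F ≈ 135 kN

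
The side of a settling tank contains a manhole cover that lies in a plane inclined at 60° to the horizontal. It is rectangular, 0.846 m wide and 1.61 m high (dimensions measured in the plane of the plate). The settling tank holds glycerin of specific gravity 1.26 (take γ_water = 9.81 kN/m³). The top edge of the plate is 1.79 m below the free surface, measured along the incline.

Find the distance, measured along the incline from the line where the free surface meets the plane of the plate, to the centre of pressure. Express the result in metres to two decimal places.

γ = 1.26 × 9.81 = 12.3606 kN/m³.
Let θ = 60° be the plate's angle to the horizontal; measure y along the incline from where the plane meets the free surface. Vertical depth h = y·sinθ with sinθ = 0.866025.
The centroid lies 1.61/2 = 0.805 m below the top edge, so y_c = 1.79 + 0.805 = 2.595 m and h_c = 2.595 × 0.866025 = 2.24733 m.
A = 0.846 × 1.61 = 1.36206 m².
Resultant F = γ·h_c·A = 12.3606 × 2.24733 × 1.36206 = 37.8358 kN.
I_c = b·h³/12 = 0.846 × 1.61³/12 = 0.294216 m⁴.
Centre of pressure: y_p = y_c + I_c/(y_c·A) = 2.595 + 0.294216/(2.595 × 1.36206) = 2.595 + 0.0832401 = 2.67824 m along the plane.

y_p = 2.68 m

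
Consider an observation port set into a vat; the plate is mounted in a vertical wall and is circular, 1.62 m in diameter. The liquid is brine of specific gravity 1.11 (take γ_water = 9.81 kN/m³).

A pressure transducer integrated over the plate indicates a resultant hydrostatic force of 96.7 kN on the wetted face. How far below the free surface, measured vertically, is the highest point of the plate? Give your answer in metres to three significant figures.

γ = 1.11 × 9.81 = 10.8891 kN/m³.
A = π(0.81)² = 2.0612 m².
From F = γ·h_c·A, the centroid depth is h_c = 96.7/(10.8891 × 2.0612) = 4.30838 m.
The centroid is at the centre, 0.81 m below the top of the plate, so the highest point sits at h_top = 4.30838 − 0.81 = 3.49838 m below the surface.

d_top ≈ 3.50 m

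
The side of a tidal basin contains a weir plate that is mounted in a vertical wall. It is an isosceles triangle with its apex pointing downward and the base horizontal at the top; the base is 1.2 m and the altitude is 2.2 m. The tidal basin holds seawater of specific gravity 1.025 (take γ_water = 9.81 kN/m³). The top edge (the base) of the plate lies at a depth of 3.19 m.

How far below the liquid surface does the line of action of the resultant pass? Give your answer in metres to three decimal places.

γ = 1.025 × 9.81 = 10.05525 kN/m³.
With the apex down, the centroid sits h/3 = 2.2/3 = 0.733333 m below the base (the top edge), so the centroid depth is h_c = 3.19 + 0.733333 = 3.92333 m.
A = ½ × 1.2 × 2.2 = 1.32 m².
Resultant F = γ·h_c·A = 10.05525 × 3.92333 × 1.32 = 52.0741 kN.
I_c = b·h³/36 = 1.2 × 2.2³/36 = 0.354933 m⁴.
Centre of pressure: y_p = y_c + I_c/(y_c·A) = 3.92333 + 0.354933/(3.92333 × 1.32) = 3.92333 + 0.0685358 = 3.99187 m along the plane.

h_p = 3.992 m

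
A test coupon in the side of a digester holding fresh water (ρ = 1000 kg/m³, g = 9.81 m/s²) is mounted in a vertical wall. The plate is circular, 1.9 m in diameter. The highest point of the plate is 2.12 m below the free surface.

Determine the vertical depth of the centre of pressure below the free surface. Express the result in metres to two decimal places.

h_p = 3.14 m

γ = ρg = 1000 × 9.81 = 9810 N/m³ = 9.81 kN/m³.
The centroid is at the centre, 0.95 m below the top of the plate, so the centroid depth is h_c = 2.12 + 0.95 = 3.07 m.
A = π(0.95)² = 2.83529 m².
Resultant F = γ·h_c·A = 9.81 × 3.07 × 2.83529 = 85.3896 kN.
I_c = πr⁴/4 = π × 0.95⁴/4 = 0.639712 m⁴.
Centre of pressure: y_p = y_c + I_c/(y_c·A) = 3.07 + 0.639712/(3.07 × 2.83529) = 3.07 + 0.0734935 = 3.14349 m along the plane.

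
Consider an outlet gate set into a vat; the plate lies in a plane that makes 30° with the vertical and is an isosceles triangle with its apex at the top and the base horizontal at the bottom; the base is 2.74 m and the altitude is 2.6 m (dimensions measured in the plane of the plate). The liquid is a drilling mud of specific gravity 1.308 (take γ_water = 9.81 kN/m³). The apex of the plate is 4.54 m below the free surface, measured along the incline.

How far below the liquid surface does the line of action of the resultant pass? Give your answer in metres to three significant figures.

h_p = 5.48 m

γ = 1.308 × 9.81 = 12.83148 kN/m³.
The plate makes 30° with the vertical, i.e. θ = 90° − 30° = 60° to the horizontal. Measuring y along the incline from the free-surface line, vertical depth h = y·sinθ with sinθ = 0.866025.
With the apex up, the centroid sits 2h/3 = 2 × 2.6/3 = 1.73333 m below the apex, so y_c = 4.54 + 1.73333 = 6.27333 m and h_c = 6.27333 × 0.866025 = 5.43286 m.
A = ½ × 2.74 × 2.6 = 3.562 m².
Resultant F = γ·h_c·A = 12.83148 × 5.43286 × 3.562 = 248.313 kN.
I_c = b·h³/36 = 2.74 × 2.6³/36 = 1.33773 m⁴.
Centre of pressure: y_p = y_c + I_c/(y_c·A) = 6.27333 + 1.33773/(6.27333 × 3.562) = 6.27333 + 0.0598655 = 6.3332 m along the plane.
Vertically, h_p = y_p·sinθ = 6.3332 × 0.866025 = 5.48471 m.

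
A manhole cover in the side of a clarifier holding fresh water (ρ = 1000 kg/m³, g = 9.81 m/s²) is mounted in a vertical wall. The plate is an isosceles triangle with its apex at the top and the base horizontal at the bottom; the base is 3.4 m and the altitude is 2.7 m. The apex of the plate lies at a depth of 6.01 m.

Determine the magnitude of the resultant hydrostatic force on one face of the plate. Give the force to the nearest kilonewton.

F ≈ 352 kN

γ = ρg = 1000 × 9.81 = 9810 N/m³ = 9.81 kN/m³.
With the apex up, the centroid sits 2h/3 = 2 × 2.7/3 = 1.8 m below the apex, so the centroid depth is h_c = 6.01 + 1.8 = 7.81 m.
A = ½ × 3.4 × 2.7 = 4.59 m².
Resultant F = γ·h_c·A = 9.81 × 7.81 × 4.59 = 351.668 kN.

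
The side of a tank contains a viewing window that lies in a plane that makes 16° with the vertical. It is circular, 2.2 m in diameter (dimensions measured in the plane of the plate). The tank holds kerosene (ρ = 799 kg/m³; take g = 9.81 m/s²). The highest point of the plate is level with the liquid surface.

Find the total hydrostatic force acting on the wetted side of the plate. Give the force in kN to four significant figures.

F ≈ 31.51 kN

γ = ρg = 799 × 9.81 / 1000 = 7.83819 kN/m³.
The plate makes 16° with the vertical, i.e. θ = 90° − 16° = 74° to the horizontal. Measuring y along the incline from the free-surface line, vertical depth h = y·sinθ with sinθ = 0.961262.
The centroid is at the centre, 1.1 m below the top of the plate, so y_c = 1.1 m and h_c = 1.1 × 0.961262 = 1.05739 m.
A = π(1.1)² = 3.80133 m².
Resultant F = γ·h_c·A = 7.83819 × 1.05739 × 3.80133 = 31.5055 kN.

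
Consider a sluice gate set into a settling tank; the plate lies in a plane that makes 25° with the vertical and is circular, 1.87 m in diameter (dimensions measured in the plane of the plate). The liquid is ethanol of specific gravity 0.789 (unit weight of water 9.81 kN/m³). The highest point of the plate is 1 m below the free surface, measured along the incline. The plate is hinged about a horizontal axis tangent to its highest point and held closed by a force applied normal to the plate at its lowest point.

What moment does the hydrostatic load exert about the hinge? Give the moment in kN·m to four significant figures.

M ≈ 39.07 kN·m

γ = 0.789 × 9.81 = 7.74009 kN/m³.
The plate makes 25° with the vertical, i.e. θ = 90° − 25° = 65° to the horizontal. Measuring y along the incline from the free-surface line, vertical depth h = y·sinθ with sinθ = 0.906308.
The centroid is at the centre, 0.935 m below the top of the plate, so y_c = 1 + 0.935 = 1.935 m and h_c = 1.935 × 0.906308 = 1.75371 m.
A = π(0.935)² = 2.74646 m².
Resultant F = γ·h_c·A = 7.74009 × 1.75371 × 2.74646 = 37.2801 kN.
I_c = πr⁴/4 = π × 0.935⁴/4 = 0.600256 m⁴.
Centre of pressure: y_p = y_c + I_c/(y_c·A) = 1.935 + 0.600256/(1.935 × 2.74646) = 1.935 + 0.112949 = 2.04795 m along the plane.
The resultant acts 0.935 + 0.112949 = 1.04795 m (along the plate) below the hinge at the top edge, so the moment about the hinge is M = F × 1.04795 = 37.2801 × 1.04795 = 39.0677 kN·m.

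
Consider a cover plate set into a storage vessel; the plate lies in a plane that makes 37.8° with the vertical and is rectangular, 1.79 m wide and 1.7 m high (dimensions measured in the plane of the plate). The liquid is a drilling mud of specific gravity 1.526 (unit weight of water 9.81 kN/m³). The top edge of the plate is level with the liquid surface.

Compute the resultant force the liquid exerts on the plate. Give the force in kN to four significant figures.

γ = 1.526 × 9.81 = 14.97006 kN/m³.
The plate makes 37.8° with the vertical, i.e. θ = 90° − 37.8° = 52.2° to the horizontal. Measuring y along the incline from the free-surface line, vertical depth h = y·sinθ with sinθ = 0.790155.
The centroid lies 1.7/2 = 0.85 m below the top edge, so y_c = 0.85 m and h_c = 0.85 × 0.790155 = 0.671632 m.
A = 1.79 × 1.7 = 3.043 m².
Resultant F = γ·h_c·A = 14.97006 × 0.671632 × 3.043 = 30.5955 kN.

F ≈ 30.60 kN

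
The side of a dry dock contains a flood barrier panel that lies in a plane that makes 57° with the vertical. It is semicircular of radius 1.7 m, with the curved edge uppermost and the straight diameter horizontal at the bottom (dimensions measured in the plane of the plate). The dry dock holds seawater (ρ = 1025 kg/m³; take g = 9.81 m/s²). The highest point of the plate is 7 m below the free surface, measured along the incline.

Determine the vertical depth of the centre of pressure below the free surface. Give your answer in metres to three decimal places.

h_p = 4.359 m

γ = ρg = 1025 × 9.81 / 1000 = 10.05525 kN/m³.
The plate makes 57° with the vertical, i.e. θ = 90° − 57° = 33° to the horizontal. Measuring y along the incline from the free-surface line, vertical depth h = y·sinθ with sinθ = 0.544639.
The centroid lies 4r/(3π) = 0.721502 m above the diameter, so r − 4r/(3π) = 1.7 − 0.721502 = 0.978498 m below the topmost point, so y_c = 7 + 0.978498 = 7.9785 m and h_c = 7.9785 × 0.544639 = 4.3454 m.
A = πr²/2 = π × 1.7²/2 = 4.5396 m².
Resultant F = γ·h_c·A = 10.05525 × 4.3454 × 4.5396 = 198.354 kN.
I_c = (π/8 − 8/(9π))·r⁴ = 0.109757 × 1.7⁴ = 0.916701 m⁴.
Centre of pressure: y_p = y_c + I_c/(y_c·A) = 7.9785 + 0.916701/(7.9785 × 4.5396) = 7.9785 + 0.0253098 = 8.00381 m along the plane.
Vertically, h_p = y_p·sinθ = 8.00381 × 0.544639 = 4.35919 m.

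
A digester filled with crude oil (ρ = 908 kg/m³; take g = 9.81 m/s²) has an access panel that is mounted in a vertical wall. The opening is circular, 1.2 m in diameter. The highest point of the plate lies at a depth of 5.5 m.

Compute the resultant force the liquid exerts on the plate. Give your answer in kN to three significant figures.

F ≈ 61.5 kN

γ = ρg = 908 × 9.81 / 1000 = 8.90748 kN/m³.
The centroid is at the centre, 0.6 m below the top of the plate, so the centroid depth is h_c = 5.5 + 0.6 = 6.1 m.
A = π(0.6)² = 1.13097 m².
Resultant F = γ·h_c·A = 8.90748 × 6.1 × 1.13097 = 61.452 kN.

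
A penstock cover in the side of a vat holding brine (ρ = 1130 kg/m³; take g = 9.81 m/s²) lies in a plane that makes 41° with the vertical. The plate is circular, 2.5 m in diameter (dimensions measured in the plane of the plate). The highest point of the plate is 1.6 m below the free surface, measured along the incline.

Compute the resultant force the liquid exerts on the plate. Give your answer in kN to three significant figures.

F ≈ 117 kN

γ = ρg = 1130 × 9.81 / 1000 = 11.0853 kN/m³.
The plate makes 41° with the vertical, i.e. θ = 90° − 41° = 49° to the horizontal. Measuring y along the incline from the free-surface line, vertical depth h = y·sinθ with sinθ = 0.754710.
The centroid is at the centre, 1.25 m below the top of the plate, so y_c = 1.6 + 1.25 = 2.85 m and h_c = 2.85 × 0.754710 = 2.15092 m.
A = π(1.25)² = 4.90874 m².
Resultant F = γ·h_c·A = 11.0853 × 2.15092 × 4.90874 = 117.042 kN.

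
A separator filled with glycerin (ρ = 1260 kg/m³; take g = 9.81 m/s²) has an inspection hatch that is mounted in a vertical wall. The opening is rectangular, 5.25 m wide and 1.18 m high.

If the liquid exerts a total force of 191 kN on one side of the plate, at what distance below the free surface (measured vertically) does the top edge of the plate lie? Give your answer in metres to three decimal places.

d_top ≈ 1.904 m

γ = ρg = 1260 × 9.81 / 1000 = 12.3606 kN/m³.
A = 5.25 × 1.18 = 6.195 m².
From F = γ·h_c·A, the centroid depth is h_c = 191/(12.3606 × 6.195) = 2.49432 m.
The centroid lies 1.18/2 = 0.59 m below the top edge, so the top edge sits at h_top = 2.49432 − 0.59 = 1.90432 m below the surface.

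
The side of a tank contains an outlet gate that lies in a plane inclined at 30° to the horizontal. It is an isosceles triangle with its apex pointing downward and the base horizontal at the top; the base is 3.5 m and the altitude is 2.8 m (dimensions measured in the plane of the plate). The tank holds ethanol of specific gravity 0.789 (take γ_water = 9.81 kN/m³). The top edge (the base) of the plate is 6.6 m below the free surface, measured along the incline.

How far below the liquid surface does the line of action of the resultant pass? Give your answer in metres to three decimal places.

h_p = 3.796 m

γ = 0.789 × 9.81 = 7.74009 kN/m³.
Let θ = 30° be the plate's angle to the horizontal; measure y along the incline from where the plane meets the free surface. Vertical depth h = y·sinθ with sinθ = 0.500000.
With the apex down, the centroid sits h/3 = 2.8/3 = 0.933333 m below the base (the top edge), so y_c = 6.6 + 0.933333 = 7.53333 m and h_c = 7.53333 × 0.500000 = 3.76667 m.
A = ½ × 3.5 × 2.8 = 4.9 m².
Resultant F = γ·h_c·A = 7.74009 × 3.76667 × 4.9 = 142.856 kN.
I_c = b·h³/36 = 3.5 × 2.8³/36 = 2.13422 m⁴.
Centre of pressure: y_p = y_c + I_c/(y_c·A) = 7.53333 + 2.13422/(7.53333 × 4.9) = 7.53333 + 0.0578171 = 7.59115 m along the plane.
Vertically, h_p = y_p·sinθ = 7.59115 × 0.500000 = 3.79557 m.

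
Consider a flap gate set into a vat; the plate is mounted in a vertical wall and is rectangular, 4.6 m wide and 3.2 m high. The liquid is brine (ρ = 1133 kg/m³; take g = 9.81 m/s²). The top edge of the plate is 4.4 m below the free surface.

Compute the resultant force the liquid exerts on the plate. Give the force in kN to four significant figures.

F ≈ 981.7 kN

γ = ρg = 1133 × 9.81 / 1000 = 11.11473 kN/m³.
The centroid lies 3.2/2 = 1.6 m below the top edge, so the centroid depth is h_c = 4.4 + 1.6 = 6 m.
A = 4.6 × 3.2 = 14.72 m².
Resultant F = γ·h_c·A = 11.11473 × 6 × 14.72 = 981.653 kN.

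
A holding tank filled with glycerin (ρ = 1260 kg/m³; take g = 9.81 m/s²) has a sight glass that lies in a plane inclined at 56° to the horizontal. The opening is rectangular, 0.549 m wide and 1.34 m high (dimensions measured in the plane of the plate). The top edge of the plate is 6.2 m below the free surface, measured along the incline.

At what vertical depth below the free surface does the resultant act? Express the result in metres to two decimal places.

γ = ρg = 1260 × 9.81 / 1000 = 12.3606 kN/m³.
Let θ = 56° be the plate's angle to the horizontal; measure y along the incline from where the plane meets the free surface. Vertical depth h = y·sinθ with sinθ = 0.829038.
The centroid lies 1.34/2 = 0.67 m below the top edge, so y_c = 6.2 + 0.67 = 6.87 m and h_c = 6.87 × 0.829038 = 5.69549 m.
A = 0.549 × 1.34 = 0.73566 m².
Resultant F = γ·h_c·A = 12.3606 × 5.69549 × 0.73566 = 51.7902 kN.
I_c = b·h³/12 = 0.549 × 1.34³/12 = 0.110079 m⁴.
Centre of pressure: y_p = y_c + I_c/(y_c·A) = 6.87 + 0.110079/(6.87 × 0.73566) = 6.87 + 0.0217806 = 6.89178 m along the plane.
Vertically, h_p = y_p·sinθ = 6.89178 × 0.829038 = 5.71355 m.

h_p = 5.71 m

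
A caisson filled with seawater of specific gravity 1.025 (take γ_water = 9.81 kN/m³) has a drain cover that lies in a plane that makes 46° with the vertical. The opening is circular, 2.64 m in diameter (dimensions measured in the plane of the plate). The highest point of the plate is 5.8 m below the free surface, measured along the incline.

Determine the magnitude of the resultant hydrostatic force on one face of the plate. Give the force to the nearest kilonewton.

γ = 1.025 × 9.81 = 10.05525 kN/m³.
The plate makes 46° with the vertical, i.e. θ = 90° − 46° = 44° to the horizontal. Measuring y along the incline from the free-surface line, vertical depth h = y·sinθ with sinθ = 0.694658.
The centroid is at the centre, 1.32 m below the top of the plate, so y_c = 5.8 + 1.32 = 7.12 m and h_c = 7.12 × 0.694658 = 4.94596 m.
A = π(1.32)² = 5.47391 m².
Resultant F = γ·h_c·A = 10.05525 × 4.94596 × 5.47391 = 272.233 kN.

F ≈ 272 kN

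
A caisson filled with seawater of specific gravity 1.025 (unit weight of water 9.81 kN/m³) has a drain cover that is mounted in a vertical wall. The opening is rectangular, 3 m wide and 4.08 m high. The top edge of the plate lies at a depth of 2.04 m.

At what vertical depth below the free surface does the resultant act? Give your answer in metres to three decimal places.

h_p = 4.420 m

γ = 1.025 × 9.81 = 10.05525 kN/m³.
The centroid lies 4.08/2 = 2.04 m below the top edge, so the centroid depth is h_c = 2.04 + 2.04 = 4.08 m.
A = 3 × 4.08 = 12.24 m².
Resultant F = γ·h_c·A = 10.05525 × 4.08 × 12.24 = 502.151 kN.
I_c = b·h³/12 = 3 × 4.08³/12 = 16.9793 m⁴.
Centre of pressure: y_p = y_c + I_c/(y_c·A) = 4.08 + 16.9793/(4.08 × 12.24) = 4.08 + 0.339999 = 4.42 m along the plane.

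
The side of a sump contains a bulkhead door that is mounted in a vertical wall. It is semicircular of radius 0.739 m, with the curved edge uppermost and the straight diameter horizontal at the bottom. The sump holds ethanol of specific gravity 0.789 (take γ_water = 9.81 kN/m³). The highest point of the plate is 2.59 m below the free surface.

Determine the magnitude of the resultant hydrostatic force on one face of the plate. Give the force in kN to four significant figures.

F ≈ 20.02 kN

γ = 0.789 × 9.81 = 7.74009 kN/m³.
The centroid lies 4r/(3π) = 0.313641 m above the diameter, so r − 4r/(3π) = 0.739 − 0.313641 = 0.425359 m below the topmost point, so the centroid depth is h_c = 2.59 + 0.425359 = 3.01536 m.
A = πr²/2 = π × 0.739²/2 = 0.857845 m².
Resultant F = γ·h_c·A = 7.74009 × 3.01536 × 0.857845 = 20.0214 kN.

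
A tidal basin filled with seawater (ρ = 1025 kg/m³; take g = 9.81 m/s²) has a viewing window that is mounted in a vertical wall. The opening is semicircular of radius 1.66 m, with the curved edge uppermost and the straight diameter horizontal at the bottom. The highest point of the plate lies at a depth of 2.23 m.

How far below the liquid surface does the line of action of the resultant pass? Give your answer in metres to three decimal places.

h_p = 3.246 m

γ = ρg = 1025 × 9.81 / 1000 = 10.05525 kN/m³.
The centroid lies 4r/(3π) = 0.704526 m above the diameter, so r − 4r/(3π) = 1.66 − 0.704526 = 0.955474 m below the topmost point, so the centroid depth is h_c = 2.23 + 0.955474 = 3.18547 m.
A = πr²/2 = π × 1.66²/2 = 4.32849 m².
Resultant F = γ·h_c·A = 10.05525 × 3.18547 × 4.32849 = 138.645 kN.
I_c = (π/8 − 8/(9π))·r⁴ = 0.109757 × 1.66⁴ = 0.833421 m⁴.
Centre of pressure: y_p = y_c + I_c/(y_c·A) = 3.18547 + 0.833421/(3.18547 × 4.32849) = 3.18547 + 0.0604442 = 3.24591 m along the plane.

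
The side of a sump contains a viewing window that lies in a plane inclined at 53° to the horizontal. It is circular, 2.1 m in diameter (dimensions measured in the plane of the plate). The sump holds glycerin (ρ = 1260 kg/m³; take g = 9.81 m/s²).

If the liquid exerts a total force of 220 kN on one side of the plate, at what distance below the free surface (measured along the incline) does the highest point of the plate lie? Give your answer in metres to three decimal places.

y_top ≈ 5.384 m

γ = ρg = 1260 × 9.81 / 1000 = 12.3606 kN/m³.
A = π(1.05)² = 3.46361 m².
From F = γ·h_c·A, the centroid depth is h_c = 220/(12.3606 × 3.46361) = 5.13871 m.
Let θ = 53° be the plate's angle to the horizontal; measure y along the incline from where the plane meets the free surface. Vertical depth h = y·sinθ with sinθ = 0.798636.
Along the incline, y_c = h_c/sinθ = 5.13871/0.798636 = 6.43436 m.
The centroid is at the centre, 1.05 m below the top of the plate, so the highest point sits at y_top = 6.43436 − 1.05 = 5.38436 m along the incline.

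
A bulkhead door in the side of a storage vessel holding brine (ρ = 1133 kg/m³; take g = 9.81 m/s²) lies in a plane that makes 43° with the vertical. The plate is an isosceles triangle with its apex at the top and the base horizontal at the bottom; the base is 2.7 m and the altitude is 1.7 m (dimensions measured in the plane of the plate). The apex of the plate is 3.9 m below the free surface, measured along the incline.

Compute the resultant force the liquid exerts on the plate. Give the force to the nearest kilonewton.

F ≈ 94 kN

γ = ρg = 1133 × 9.81 / 1000 = 11.11473 kN/m³.
The plate makes 43° with the vertical, i.e. θ = 90° − 43° = 47° to the horizontal. Measuring y along the incline from the free-surface line, vertical depth h = y·sinθ with sinθ = 0.731354.
With the apex up, the centroid sits 2h/3 = 2 × 1.7/3 = 1.13333 m below the apex, so y_c = 3.9 + 1.13333 = 5.03333 m and h_c = 5.03333 × 0.731354 = 3.68115 m.
A = ½ × 2.7 × 1.7 = 2.295 m².
Resultant F = γ·h_c·A = 11.11473 × 3.68115 × 2.295 = 93.8999 kN.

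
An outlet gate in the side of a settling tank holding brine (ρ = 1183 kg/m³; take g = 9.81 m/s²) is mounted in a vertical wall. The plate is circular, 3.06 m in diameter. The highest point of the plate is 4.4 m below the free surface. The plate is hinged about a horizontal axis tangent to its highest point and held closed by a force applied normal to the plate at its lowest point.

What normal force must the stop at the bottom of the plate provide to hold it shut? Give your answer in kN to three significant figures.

P ≈ 269 kN

γ = ρg = 1183 × 9.81 / 1000 = 11.60523 kN/m³.
The centroid is at the centre, 1.53 m below the top of the plate, so the centroid depth is h_c = 4.4 + 1.53 = 5.93 m.
A = π(1.53)² = 7.35415 m².
Resultant F = γ·h_c·A = 11.60523 × 5.93 × 7.35415 = 506.105 kN.
I_c = πr⁴/4 = π × 1.53⁴/4 = 4.30383 m⁴.
Centre of pressure: y_p = y_c + I_c/(y_c·A) = 5.93 + 4.30383/(5.93 × 7.35415) = 5.93 + 0.0986888 = 6.02869 m along the plane.
The resultant acts 1.53 + 0.0986888 = 1.62869 m (along the plate) below the hinge at the top edge, so the moment about the hinge is M = F × 1.62869 = 506.105 × 1.62869 = 824.288 kN·m.
A normal force at the bottom, 3.06 m from the hinge, must supply this moment: P = 824.288/3.06 = 269.375 kN.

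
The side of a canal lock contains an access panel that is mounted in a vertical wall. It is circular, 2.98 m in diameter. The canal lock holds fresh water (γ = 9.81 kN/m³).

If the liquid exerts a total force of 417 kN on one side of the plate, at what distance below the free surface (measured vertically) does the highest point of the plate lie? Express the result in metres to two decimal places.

γ = 9.81 kN/m³.
A = π(1.49)² = 6.97465 m².
From F = γ·h_c·A, the centroid depth is h_c = 417/(9.81 × 6.97465) = 6.09459 m.
The centroid is at the centre, 1.49 m below the top of the plate, so the highest point sits at h_top = 6.09459 − 1.49 = 4.60459 m below the surface.

d_top ≈ 4.60 m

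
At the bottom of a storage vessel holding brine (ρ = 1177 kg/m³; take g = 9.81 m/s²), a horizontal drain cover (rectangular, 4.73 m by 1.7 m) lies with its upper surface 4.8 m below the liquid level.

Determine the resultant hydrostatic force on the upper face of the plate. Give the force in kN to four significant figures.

F ≈ 445.7 kN

γ = ρg = 1177 × 9.81 / 1000 = 11.54637 kN/m³.
The plate is horizontal, so pressure is uniform at p = γ·h = 11.54637 × 4.8 = 55.4226 kN/m².
A = 4.73 × 1.7 = 8.041 m².
F = p·A = 55.4226 × 8.041 = 445.653 kN.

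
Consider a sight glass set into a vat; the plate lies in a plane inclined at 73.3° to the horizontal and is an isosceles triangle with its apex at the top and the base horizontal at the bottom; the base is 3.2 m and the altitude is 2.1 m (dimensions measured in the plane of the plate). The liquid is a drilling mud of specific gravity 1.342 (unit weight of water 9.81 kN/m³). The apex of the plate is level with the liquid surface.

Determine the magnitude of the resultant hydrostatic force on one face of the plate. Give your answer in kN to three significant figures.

γ = 1.342 × 9.81 = 13.16502 kN/m³.
Let θ = 73.3° be the plate's angle to the horizontal; measure y along the incline from where the plane meets the free surface. Vertical depth h = y·sinθ with sinθ = 0.957822.
With the apex up, the centroid sits 2h/3 = 2 × 2.1/3 = 1.4 m below the apex, so y_c = 1.4 m and h_c = 1.4 × 0.957822 = 1.34095 m.
A = ½ × 3.2 × 2.1 = 3.36 m².
Resultant F = γ·h_c·A = 13.16502 × 1.34095 × 3.36 = 59.3162 kN.

F ≈ 59.3 kN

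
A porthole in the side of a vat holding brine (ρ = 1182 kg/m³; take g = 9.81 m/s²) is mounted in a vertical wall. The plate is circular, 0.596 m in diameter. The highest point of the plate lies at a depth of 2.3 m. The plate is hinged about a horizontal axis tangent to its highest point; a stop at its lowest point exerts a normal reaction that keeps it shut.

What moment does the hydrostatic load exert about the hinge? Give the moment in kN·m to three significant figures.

M ≈ 2.58 kN·m

γ = ρg = 1182 × 9.81 / 1000 = 11.59542 kN/m³.
The centroid is at the centre, 0.298 m below the top of the plate, so the centroid depth is h_c = 2.3 + 0.298 = 2.598 m.
A = π(0.298)² = 0.278986 m².
Resultant F = γ·h_c·A = 11.59542 × 2.598 × 0.278986 = 8.40443 kN.
I_c = πr⁴/4 = π × 0.298⁴/4 = 0.00619377 m⁴.
Centre of pressure: y_p = y_c + I_c/(y_c·A) = 2.598 + 0.00619377/(2.598 × 0.278986) = 2.598 + 0.00854542 = 2.60655 m along the plane.
The resultant acts 0.298 + 0.00854542 = 0.306545 m (along the plate) below the hinge at the top edge, so the moment about the hinge is M = F × 0.306545 = 8.40443 × 0.306545 = 2.57634 kN·m.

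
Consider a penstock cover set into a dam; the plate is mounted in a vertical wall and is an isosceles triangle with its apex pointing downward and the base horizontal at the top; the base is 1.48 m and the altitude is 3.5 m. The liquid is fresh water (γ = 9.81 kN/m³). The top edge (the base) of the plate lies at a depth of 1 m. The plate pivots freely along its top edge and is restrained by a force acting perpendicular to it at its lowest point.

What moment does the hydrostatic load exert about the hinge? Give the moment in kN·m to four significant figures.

M ≈ 81.52 kN·m

γ = 9.81 kN/m³.
With the apex down, the centroid sits h/3 = 3.5/3 = 1.16667 m below the base (the top edge), so the centroid depth is h_c = 1 + 1.16667 = 2.16667 m.
A = ½ × 1.48 × 3.5 = 2.59 m².
Resultant F = γ·h_c·A = 9.81 × 2.16667 × 2.59 = 55.0505 kN.
I_c = b·h³/36 = 1.48 × 3.5³/36 = 1.76264 m⁴.
Centre of pressure: y_p = y_c + I_c/(y_c·A) = 2.16667 + 1.76264/(2.16667 × 2.59) = 2.16667 + 0.314102 = 2.48077 m along the plane.
The resultant acts 1.16667 + 0.314102 = 1.48077 m (along the plate) below the hinge at the top edge, so the moment about the hinge is M = F × 1.48077 = 55.0505 × 1.48077 = 81.5171 kN·m.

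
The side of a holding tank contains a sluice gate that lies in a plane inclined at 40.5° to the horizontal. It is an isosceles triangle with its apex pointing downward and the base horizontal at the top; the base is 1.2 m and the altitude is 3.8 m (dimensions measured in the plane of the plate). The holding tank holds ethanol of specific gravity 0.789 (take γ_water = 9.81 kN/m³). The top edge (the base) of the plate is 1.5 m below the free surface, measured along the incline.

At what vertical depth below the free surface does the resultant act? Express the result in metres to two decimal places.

γ = 0.789 × 9.81 = 7.74009 kN/m³.
Let θ = 40.5° be the plate's angle to the horizontal; measure y along the incline from where the plane meets the free surface. Vertical depth h = y·sinθ with sinθ = 0.649448.
With the apex down, the centroid sits h/3 = 3.8/3 = 1.26667 m below the base (the top edge), so y_c = 1.5 + 1.26667 = 2.76667 m and h_c = 2.76667 × 0.649448 = 1.79681 m.
A = ½ × 1.2 × 3.8 = 2.28 m².
Resultant F = γ·h_c·A = 7.74009 × 1.79681 × 2.28 = 31.709 kN.
I_c = b·h³/36 = 1.2 × 3.8³/36 = 1.82907 m⁴.
Centre of pressure: y_p = y_c + I_c/(y_c·A) = 2.76667 + 1.82907/(2.76667 × 2.28) = 2.76667 + 0.28996 = 3.05663 m along the plane.
Vertically, h_p = y_p·sinθ = 3.05663 × 0.649448 = 1.98512 m.

h_p = 1.99 m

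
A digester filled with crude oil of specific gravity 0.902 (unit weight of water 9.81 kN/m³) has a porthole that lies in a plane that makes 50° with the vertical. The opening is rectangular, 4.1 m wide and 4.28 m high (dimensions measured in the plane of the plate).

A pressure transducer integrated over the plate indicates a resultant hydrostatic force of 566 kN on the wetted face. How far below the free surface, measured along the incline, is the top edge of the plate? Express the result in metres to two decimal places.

γ = 0.902 × 9.81 = 8.84862 kN/m³.
A = 4.1 × 4.28 = 17.548 m².
From F = γ·h_c·A, the centroid depth is h_c = 566/(8.84862 × 17.548) = 3.64513 m.
The plate makes 50° with the vertical, i.e. θ = 90° − 50° = 40° to the horizontal. Measuring y along the incline from the free-surface line, vertical depth h = y·sinθ with sinθ = 0.642788.
Along the incline, y_c = h_c/sinθ = 3.64513/0.642788 = 5.67081 m.
The centroid lies 4.28/2 = 2.14 m below the top edge, so the top edge sits at y_top = 5.67081 − 2.14 = 3.53081 m along the incline.

y_top ≈ 3.53 m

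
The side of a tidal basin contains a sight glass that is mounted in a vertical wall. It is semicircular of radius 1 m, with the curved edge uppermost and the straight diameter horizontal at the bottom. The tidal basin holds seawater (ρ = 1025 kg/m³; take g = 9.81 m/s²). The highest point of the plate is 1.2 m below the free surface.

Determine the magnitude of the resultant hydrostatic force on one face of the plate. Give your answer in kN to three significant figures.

γ = ρg = 1025 × 9.81 / 1000 = 10.05525 kN/m³.
The centroid lies 4r/(3π) = 0.424413 m above the diameter, so r − 4r/(3π) = 1 − 0.424413 = 0.575587 m below the topmost point, so the centroid depth is h_c = 1.2 + 0.575587 = 1.77559 m.
A = πr²/2 = π × 1²/2 = 1.5708 m².
Resultant F = γ·h_c·A = 10.05525 × 1.77559 × 1.5708 = 28.0451 kN.

F ≈ 28.0 kN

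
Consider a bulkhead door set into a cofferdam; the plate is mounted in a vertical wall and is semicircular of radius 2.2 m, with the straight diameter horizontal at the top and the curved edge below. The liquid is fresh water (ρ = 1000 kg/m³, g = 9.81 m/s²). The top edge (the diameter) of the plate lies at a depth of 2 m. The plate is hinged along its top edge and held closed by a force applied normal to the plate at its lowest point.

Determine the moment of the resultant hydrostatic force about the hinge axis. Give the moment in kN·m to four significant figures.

M ≈ 229.5 kN·m

γ = ρg = 1000 × 9.81 = 9810 N/m³ = 9.81 kN/m³.
The centroid of a semicircle lies 4r/(3π) = 0.933709 m from the diameter, here below the top edge, so the centroid depth is h_c = 2 + 0.933709 = 2.93371 m.
A = πr²/2 = π × 2.2²/2 = 7.60265 m².
Resultant F = γ·h_c·A = 9.81 × 2.93371 × 7.60265 = 218.802 kN.
I_c = (π/8 − 8/(9π))·r⁴ = 0.109757 × 2.2⁴ = 2.57112 m⁴.
Centre of pressure: y_p = y_c + I_c/(y_c·A) = 2.93371 + 2.57112/(2.93371 × 7.60265) = 2.93371 + 0.115276 = 3.04899 m along the plane.
The resultant acts 0.933709 + 0.115276 = 1.04899 m (along the plate) below the hinge at the top edge, so the moment about the hinge is M = F × 1.04899 = 218.802 × 1.04899 = 229.521 kN·m.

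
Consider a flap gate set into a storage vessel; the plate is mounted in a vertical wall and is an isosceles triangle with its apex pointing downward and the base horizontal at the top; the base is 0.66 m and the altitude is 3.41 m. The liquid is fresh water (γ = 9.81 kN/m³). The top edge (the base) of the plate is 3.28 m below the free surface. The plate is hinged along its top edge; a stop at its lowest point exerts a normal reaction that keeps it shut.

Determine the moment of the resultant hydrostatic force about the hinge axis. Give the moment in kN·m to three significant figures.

M ≈ 62.6 kN·m

γ = 9.81 kN/m³.
With the apex down, the centroid sits h/3 = 3.41/3 = 1.13667 m below the base (the top edge), so the centroid depth is h_c = 3.28 + 1.13667 = 4.41667 m.
A = ½ × 0.66 × 3.41 = 1.1253 m².
Resultant F = γ·h_c·A = 9.81 × 4.41667 × 1.1253 = 48.7565 kN.
I_c = b·h³/36 = 0.66 × 3.41³/36 = 0.72695 m⁴.
Centre of pressure: y_p = y_c + I_c/(y_c·A) = 4.41667 + 0.72695/(4.41667 × 1.1253) = 4.41667 + 0.146265 = 4.56293 m along the plane.
The resultant acts 1.13667 + 0.146265 = 1.28294 m (along the plate) below the hinge at the top edge, so the moment about the hinge is M = F × 1.28294 = 48.7565 × 1.28294 = 62.5517 kN·m.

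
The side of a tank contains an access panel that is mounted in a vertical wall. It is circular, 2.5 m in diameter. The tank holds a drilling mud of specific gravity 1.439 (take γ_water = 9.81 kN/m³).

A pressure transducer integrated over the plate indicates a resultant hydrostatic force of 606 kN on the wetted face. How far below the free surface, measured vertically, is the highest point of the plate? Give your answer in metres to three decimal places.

d_top ≈ 7.495 m

γ = 1.439 × 9.81 = 14.11659 kN/m³.
A = π(1.25)² = 4.90874 m².
From F = γ·h_c·A, the centroid depth is h_c = 606/(14.11659 × 4.90874) = 8.74526 m.
The centroid is at the centre, 1.25 m below the top of the plate, so the highest point sits at h_top = 8.74526 − 1.25 = 7.49526 m below the surface.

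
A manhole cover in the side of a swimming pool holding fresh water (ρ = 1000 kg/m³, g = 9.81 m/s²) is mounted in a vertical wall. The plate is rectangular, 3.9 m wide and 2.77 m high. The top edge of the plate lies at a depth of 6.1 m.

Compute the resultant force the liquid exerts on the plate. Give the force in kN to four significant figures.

γ = ρg = 1000 × 9.81 = 9810 N/m³ = 9.81 kN/m³.
The centroid lies 2.77/2 = 1.385 m below the top edge, so the centroid depth is h_c = 6.1 + 1.385 = 7.485 m.
A = 3.9 × 2.77 = 10.803 m².
Resultant F = γ·h_c·A = 9.81 × 7.485 × 10.803 = 793.241 kN.

F ≈ 793.2 kN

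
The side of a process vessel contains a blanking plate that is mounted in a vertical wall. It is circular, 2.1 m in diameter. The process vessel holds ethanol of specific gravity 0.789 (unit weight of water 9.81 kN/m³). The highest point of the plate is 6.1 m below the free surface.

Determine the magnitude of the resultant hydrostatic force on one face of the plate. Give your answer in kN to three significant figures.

γ = 0.789 × 9.81 = 7.74009 kN/m³.
The centroid is at the centre, 1.05 m below the top of the plate, so the centroid depth is h_c = 6.1 + 1.05 = 7.15 m.
A = π(1.05)² = 3.46361 m².
Resultant F = γ·h_c·A = 7.74009 × 7.15 × 3.46361 = 191.682 kN.

F ≈ 192 kN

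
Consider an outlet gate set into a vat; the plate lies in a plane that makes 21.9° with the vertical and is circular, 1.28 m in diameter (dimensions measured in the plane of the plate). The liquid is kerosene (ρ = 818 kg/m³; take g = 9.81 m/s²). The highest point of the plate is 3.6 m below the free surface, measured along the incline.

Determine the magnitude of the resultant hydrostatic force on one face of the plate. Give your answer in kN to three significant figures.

F ≈ 40.6 kN

γ = ρg = 818 × 9.81 / 1000 = 8.02458 kN/m³.
The plate makes 21.9° with the vertical, i.e. θ = 90° − 21.9° = 68.1° to the horizontal. Measuring y along the incline from the free-surface line, vertical depth h = y·sinθ with sinθ = 0.927836.
The centroid is at the centre, 0.64 m below the top of the plate, so y_c = 3.6 + 0.64 = 4.24 m and h_c = 4.24 × 0.927836 = 3.93402 m.
A = π(0.64)² = 1.2868 m².
Resultant F = γ·h_c·A = 8.02458 × 3.93402 × 1.2868 = 40.6228 kN.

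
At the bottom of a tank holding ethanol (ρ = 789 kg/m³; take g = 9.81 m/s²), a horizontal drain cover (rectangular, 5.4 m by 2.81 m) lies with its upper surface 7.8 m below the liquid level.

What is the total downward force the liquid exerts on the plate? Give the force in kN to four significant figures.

F ≈ 916.1 kN

γ = ρg = 789 × 9.81 / 1000 = 7.74009 kN/m³.
The plate is horizontal, so pressure is uniform at p = γ·h = 7.74009 × 7.8 = 60.3727 kN/m².
A = 5.4 × 2.81 = 15.174 m².
F = p·A = 60.3727 × 15.174 = 916.095 kN.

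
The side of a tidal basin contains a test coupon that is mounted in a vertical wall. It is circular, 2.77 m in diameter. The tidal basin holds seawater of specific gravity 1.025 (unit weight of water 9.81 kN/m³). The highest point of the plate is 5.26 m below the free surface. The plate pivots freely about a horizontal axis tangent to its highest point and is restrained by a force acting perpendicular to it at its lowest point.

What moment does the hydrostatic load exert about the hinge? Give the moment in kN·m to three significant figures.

γ = 1.025 × 9.81 = 10.05525 kN/m³.
The centroid is at the centre, 1.385 m below the top of the plate, so the centroid depth is h_c = 5.26 + 1.385 = 6.645 m.
A = π(1.385)² = 6.02628 m².
Resultant F = γ·h_c·A = 10.05525 × 6.645 × 6.02628 = 402.659 kN.
I_c = πr⁴/4 = π × 1.385⁴/4 = 2.88994 m⁴.
Centre of pressure: y_p = y_c + I_c/(y_c·A) = 6.645 + 2.88994/(6.645 × 6.02628) = 6.645 + 0.072168 = 6.71717 m along the plane.
The resultant acts 1.385 + 0.072168 = 1.45717 m (along the plate) below the hinge at the top edge, so the moment about the hinge is M = F × 1.45717 = 402.659 × 1.45717 = 586.743 kN·m.

M ≈ 587 kN·m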